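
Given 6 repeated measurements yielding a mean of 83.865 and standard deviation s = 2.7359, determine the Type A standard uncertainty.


The standard uncertainty for Type A evaluation is u = s / sqrt(n).
u = 2.7359 / sqrt(6)
u = 2.7359 / 2.4495
u = 1.1169

1.1169


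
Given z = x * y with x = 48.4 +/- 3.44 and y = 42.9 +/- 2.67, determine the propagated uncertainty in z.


For a product z = x*y, the relative uncertainty is:
uz/z = sqrt((ux/x)^2 + (uy/y)^2)
Relative uncertainties: ux/x = 3.44/48.4 = 0.071074
uy/y = 2.67/42.9 = 0.062238
z = 48.4 * 42.9 = 2076.4
uz = 2076.4 * sqrt(0.071074^2 + 0.062238^2) = 196.16

196.16


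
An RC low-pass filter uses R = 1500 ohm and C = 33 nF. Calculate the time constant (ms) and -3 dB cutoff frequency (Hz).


Time constant: tau = R * C.
tau = 1500 * 3.30e-08 = 4.95e-05 s
tau = 0.0495 ms
Cutoff frequency: fc = 1 / (2*pi*R*C).
fc = 1 / (2*pi*4.95e-05) = 3215.25 Hz

tau = 0.0495 ms, fc = 3215.25 Hz


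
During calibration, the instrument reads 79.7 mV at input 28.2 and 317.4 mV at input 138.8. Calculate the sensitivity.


Sensitivity = (y2 - y1) / (x2 - x1).
S = (317.4 - 79.7) / (138.8 - 28.2)
S = 237.7 / 110.6
S = 2.1492 mV/unit

2.1492 mV/unit


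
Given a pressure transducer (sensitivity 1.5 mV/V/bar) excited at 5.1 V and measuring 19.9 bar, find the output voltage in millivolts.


Output = sensitivity * Vex * P.
Vout = 1.5 * 5.1 * 19.9
Vout = 7.65 * 19.9
Vout = 152.23 mV

152.23 mV


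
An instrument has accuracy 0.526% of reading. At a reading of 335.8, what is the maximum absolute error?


Absolute error = (accuracy% / 100) * reading.
Error = (0.526 / 100) * 335.8
Error = 0.00526 * 335.8
Error = 1.7663

1.7663


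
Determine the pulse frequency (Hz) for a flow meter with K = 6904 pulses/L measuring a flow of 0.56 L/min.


Frequency = K * Q / 60 (converting L/min to L/s).
f = 6904 * 0.56 / 60
f = 3866.24 / 60
f = 64.44 Hz

64.44 Hz


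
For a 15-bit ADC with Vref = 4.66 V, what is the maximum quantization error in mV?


The maximum quantization error is +/- LSB/2.
LSB = Vref / 2^n = 4.66 / 32768 = 0.00014221 V
Max error = LSB / 2 = 0.00014221 / 2 = 7.111e-05 V
Max error = 0.0711 mV

0.0711 mV


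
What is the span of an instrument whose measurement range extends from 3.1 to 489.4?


Span = upper range - lower range.
Span = 489.4 - (3.1)
Span = 486.3

486.3


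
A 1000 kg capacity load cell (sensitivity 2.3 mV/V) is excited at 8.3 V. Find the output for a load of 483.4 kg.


Vout = rated_output * Vex * (load / capacity).
Vout = 2.3 * 8.3 * (483.4 / 1000)
Vout = 2.3 * 8.3 * 0.4834
Vout = 9.228 mV

9.228 mV


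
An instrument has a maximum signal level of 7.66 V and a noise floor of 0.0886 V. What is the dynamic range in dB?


Dynamic range = 20 * log10(Vmax / Vnoise).
DR = 20 * log10(7.66 / 0.0886)
DR = 20 * log10(86.46)
DR = 38.74 dB

38.74 dB


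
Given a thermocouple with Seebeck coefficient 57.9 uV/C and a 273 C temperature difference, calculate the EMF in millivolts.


The thermocouple output V = sensitivity * dT.
V = 57.9 uV/C * 273 C
V = 15806.7 uV
V = 15.807 mV

15.807 mV


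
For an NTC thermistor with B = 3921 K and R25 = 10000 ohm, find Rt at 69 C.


NTC thermistor equation: Rt = R25 * exp(B * (1/T - 1/T25)).
T in Kelvin: 342.15 K, T25 = 298.15 K
1/T - 1/T25 = 1/342.15 - 1/298.15 = -0.00043132
B * (1/T - 1/T25) = 3921 * -0.00043132 = -1.6912
Rt = 10000 * exp(-1.6912) = 1843.0 ohm

1843.0 ohm


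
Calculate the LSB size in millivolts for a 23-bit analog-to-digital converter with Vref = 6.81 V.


The resolution (LSB) of an ADC is Vref / 2^n.
LSB = 6.81 / 2^23
LSB = 6.81 / 8388608
LSB = 8.1e-07 V = 0.00081182 mV

0.00081182 mV


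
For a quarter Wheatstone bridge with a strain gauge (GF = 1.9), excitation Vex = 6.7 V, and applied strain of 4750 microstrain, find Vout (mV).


Quarter bridge output: Vout = (GF * epsilon * Vex) / 4.
Vout = (1.9 * 4750e-6 * 6.7) / 4
Vout = 0.0604675 / 4 V
Vout = 0.01511688 V = 15.1169 mV

15.1169 mV


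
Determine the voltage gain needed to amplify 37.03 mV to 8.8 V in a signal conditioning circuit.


Gain = Vout / Vin (converting to same units).
G = 8.8 V / 37.03 mV
G = 8800.0 mV / 37.03 mV
G = 237.65

237.65


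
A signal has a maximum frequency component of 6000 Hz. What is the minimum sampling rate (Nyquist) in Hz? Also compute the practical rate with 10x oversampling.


By Nyquist theorem, fs_min = 2 * fmax.
fs_min = 2 * 6000 = 12000 Hz
Practical rate = 10 * fs_min = 10 * 12000 = 120000 Hz

fs_min = 12000 Hz, fs_practical = 120000 Hz


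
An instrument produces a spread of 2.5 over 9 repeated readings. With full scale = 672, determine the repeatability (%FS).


Repeatability = (spread / full scale) * 100%.
R = (2.5 / 672) * 100
R = 0.372 %FS

0.372 %FS


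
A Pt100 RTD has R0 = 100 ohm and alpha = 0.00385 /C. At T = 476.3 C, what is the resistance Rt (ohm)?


The RTD equation: Rt = R0 * (1 + alpha * T).
Rt = 100 * (1 + 0.00385 * 476.3)
Rt = 100 * (1 + 1.833755)
Rt = 100 * 2.833755
Rt = 283.375 ohm

283.375 ohm


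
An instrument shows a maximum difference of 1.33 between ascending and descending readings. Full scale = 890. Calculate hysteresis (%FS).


Hysteresis = (max difference / full scale) * 100%.
H = (1.33 / 890) * 100
H = 0.149 %FS

0.149 %FS


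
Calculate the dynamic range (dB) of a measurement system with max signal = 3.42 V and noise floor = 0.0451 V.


Dynamic range = 20 * log10(Vmax / Vnoise).
DR = 20 * log10(3.42 / 0.0451)
DR = 20 * log10(75.83)
DR = 37.6 dB

37.6 dB


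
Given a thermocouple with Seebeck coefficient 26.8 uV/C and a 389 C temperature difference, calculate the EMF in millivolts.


The thermocouple output V = sensitivity * dT.
V = 26.8 uV/C * 389 C
V = 10425.2 uV
V = 10.425 mV

10.425 mV


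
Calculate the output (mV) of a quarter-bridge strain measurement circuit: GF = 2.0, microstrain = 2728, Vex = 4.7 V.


Quarter bridge output: Vout = (GF * epsilon * Vex) / 4.
Vout = (2.0 * 2728e-6 * 4.7) / 4
Vout = 0.0256432 / 4 V
Vout = 0.0064108 V = 6.4108 mV

6.4108 mV


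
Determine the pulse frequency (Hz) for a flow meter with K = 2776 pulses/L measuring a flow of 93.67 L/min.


Frequency = K * Q / 60 (converting L/min to L/s).
f = 2776 * 93.67 / 60
f = 260027.92 / 60
f = 4333.8 Hz

4333.8 Hz


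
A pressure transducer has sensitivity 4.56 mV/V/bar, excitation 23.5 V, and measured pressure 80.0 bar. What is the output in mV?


Output = sensitivity * Vex * P.
Vout = 4.56 * 23.5 * 80.0
Vout = 107.16 * 80.0
Vout = 8572.8 mV

8572.8 mV


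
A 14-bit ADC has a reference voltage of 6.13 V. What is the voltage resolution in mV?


The resolution (LSB) of an ADC is Vref / 2^n.
LSB = 6.13 / 2^14
LSB = 6.13 / 16384
LSB = 0.00037415 V = 0.37414551 mV

0.37414551 mV


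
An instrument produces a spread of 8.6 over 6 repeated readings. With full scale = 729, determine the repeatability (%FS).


Repeatability = (spread / full scale) * 100%.
R = (8.6 / 729) * 100
R = 1.18 %FS

1.18 %FS


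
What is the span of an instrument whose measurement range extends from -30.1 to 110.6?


Span = upper range - lower range.
Span = 110.6 - (-30.1)
Span = 140.7

140.7


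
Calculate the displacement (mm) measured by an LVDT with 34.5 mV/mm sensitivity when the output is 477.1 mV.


Displacement = Vout / sensitivity.
d = 477.1 / 34.5
d = 13.829 mm

13.829 mm


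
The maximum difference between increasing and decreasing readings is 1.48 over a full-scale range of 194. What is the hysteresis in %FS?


Hysteresis = (max difference / full scale) * 100%.
H = (1.48 / 194) * 100
H = 0.763 %FS

0.763 %FS


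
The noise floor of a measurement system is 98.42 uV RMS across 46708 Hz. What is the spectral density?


Noise spectral density = Vrms / sqrt(BW).
NSD = 98.42 / sqrt(46708)
NSD = 98.42 / 216.1203
NSD = 0.4554 uV/sqrt(Hz)

0.4554 uV/sqrt(Hz)


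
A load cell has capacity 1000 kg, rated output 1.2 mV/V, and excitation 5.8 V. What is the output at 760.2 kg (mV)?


Vout = rated_output * Vex * (load / capacity).
Vout = 1.2 * 5.8 * (760.2 / 1000)
Vout = 1.2 * 5.8 * 0.7602
Vout = 5.291 mV

5.291 mV


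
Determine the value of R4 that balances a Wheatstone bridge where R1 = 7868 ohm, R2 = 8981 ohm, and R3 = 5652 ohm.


At balance: R1*R4 = R2*R3, so R4 = R2*R3/R1.
R4 = 8981 * 5652 / 7868
R4 = 50760612 / 7868
R4 = 6451.53 ohm

6451.53 ohm


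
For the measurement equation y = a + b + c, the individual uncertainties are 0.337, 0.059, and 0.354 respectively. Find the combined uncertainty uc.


For a sum of independent quantities, uc = sqrt(u1^2 + u2^2 + u3^2).
uc = sqrt(0.337^2 + 0.059^2 + 0.354^2)
uc = sqrt(0.113569 + 0.003481 + 0.125316)
uc = 0.4923

0.4923


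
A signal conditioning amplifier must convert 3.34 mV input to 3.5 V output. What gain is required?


Gain = Vout / Vin (converting to same units).
G = 3.5 V / 3.34 mV
G = 3500.0 mV / 3.34 mV
G = 1047.9

1047.9


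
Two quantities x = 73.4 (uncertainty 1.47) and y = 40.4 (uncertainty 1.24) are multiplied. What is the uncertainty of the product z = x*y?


For a product z = x*y, the relative uncertainty is:
uz/z = sqrt((ux/x)^2 + (uy/y)^2)
Relative uncertainties: ux/x = 1.47/73.4 = 0.020027
uy/y = 1.24/40.4 = 0.030693
z = 73.4 * 40.4 = 2965.4
uz = 2965.4 * sqrt(0.020027^2 + 0.030693^2) = 108.678

108.678


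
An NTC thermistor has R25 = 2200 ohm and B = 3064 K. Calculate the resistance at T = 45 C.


NTC thermistor equation: Rt = R25 * exp(B * (1/T - 1/T25)).
T in Kelvin: 318.15 K, T25 = 298.15 K
1/T - 1/T25 = 1/318.15 - 1/298.15 = -0.00021084
B * (1/T - 1/T25) = 3064 * -0.00021084 = -0.646
Rt = 2200 * exp(-0.646) = 1153.1 ohm

1153.1 ohm


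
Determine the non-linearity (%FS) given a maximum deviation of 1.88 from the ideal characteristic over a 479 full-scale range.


Linearity error = (max deviation / full scale) * 100%.
Linearity = (1.88 / 479) * 100
Linearity = 0.392 %FS

0.392 %FS


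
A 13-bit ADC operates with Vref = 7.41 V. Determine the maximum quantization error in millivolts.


The maximum quantization error is +/- LSB/2.
LSB = Vref / 2^n = 7.41 / 8192 = 0.00090454 V
Max error = LSB / 2 = 0.00090454 / 2 = 0.00045227 V
Max error = 0.4523 mV

0.4523 mV


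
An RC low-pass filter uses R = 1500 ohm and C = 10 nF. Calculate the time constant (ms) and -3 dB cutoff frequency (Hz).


Time constant: tau = R * C.
tau = 1500 * 1.00e-08 = 1.5e-05 s
tau = 0.015 ms
Cutoff frequency: fc = 1 / (2*pi*R*C).
fc = 1 / (2*pi*1.5e-05) = 10610.33 Hz

tau = 0.015 ms, fc = 10610.33 Hz


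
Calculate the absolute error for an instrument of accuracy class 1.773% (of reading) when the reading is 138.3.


Absolute error = (accuracy% / 100) * reading.
Error = (1.773 / 100) * 138.3
Error = 0.01773 * 138.3
Error = 2.4521

2.4521


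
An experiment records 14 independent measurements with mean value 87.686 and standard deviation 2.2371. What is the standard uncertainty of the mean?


The standard uncertainty for Type A evaluation is u = s / sqrt(n).
u = 2.2371 / sqrt(14)
u = 2.2371 / 3.7417
u = 0.5979

0.5979


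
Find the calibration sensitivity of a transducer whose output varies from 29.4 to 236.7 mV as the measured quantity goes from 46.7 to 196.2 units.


Sensitivity = (y2 - y1) / (x2 - x1).
S = (236.7 - 29.4) / (196.2 - 46.7)
S = 207.3 / 149.5
S = 1.3866 mV/unit

1.3866 mV/unit


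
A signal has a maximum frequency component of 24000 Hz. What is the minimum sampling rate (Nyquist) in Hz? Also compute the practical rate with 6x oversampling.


By Nyquist theorem, fs_min = 2 * fmax.
fs_min = 2 * 24000 = 48000 Hz
Practical rate = 6 * fs_min = 6 * 48000 = 288000 Hz

fs_min = 48000 Hz, fs_practical = 288000 Hz


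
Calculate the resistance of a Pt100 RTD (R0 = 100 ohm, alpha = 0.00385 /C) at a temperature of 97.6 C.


The RTD equation: Rt = R0 * (1 + alpha * T).
Rt = 100 * (1 + 0.00385 * 97.6)
Rt = 100 * (1 + 0.37576)
Rt = 100 * 1.37576
Rt = 137.576 ohm

137.576 ohm


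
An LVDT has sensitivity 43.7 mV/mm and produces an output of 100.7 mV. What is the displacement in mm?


Displacement = Vout / sensitivity.
d = 100.7 / 43.7
d = 2.304 mm

2.304 mm


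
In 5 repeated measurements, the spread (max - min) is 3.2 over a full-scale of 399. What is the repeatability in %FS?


Repeatability = (spread / full scale) * 100%.
R = (3.2 / 399) * 100
R = 0.802 %FS

0.802 %FS


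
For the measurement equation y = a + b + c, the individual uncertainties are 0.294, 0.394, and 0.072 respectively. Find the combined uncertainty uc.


For a sum of independent quantities, uc = sqrt(u1^2 + u2^2 + u3^2).
uc = sqrt(0.294^2 + 0.394^2 + 0.072^2)
uc = sqrt(0.086436 + 0.155236 + 0.005184)
uc = 0.4968

0.4968


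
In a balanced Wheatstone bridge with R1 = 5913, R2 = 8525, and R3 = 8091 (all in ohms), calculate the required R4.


At balance: R1*R4 = R2*R3, so R4 = R2*R3/R1.
R4 = 8525 * 8091 / 5913
R4 = 68975775 / 5913
R4 = 11665.11 ohm

11665.11 ohm


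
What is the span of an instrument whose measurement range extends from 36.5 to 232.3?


Span = upper range - lower range.
Span = 232.3 - (36.5)
Span = 195.8

195.8


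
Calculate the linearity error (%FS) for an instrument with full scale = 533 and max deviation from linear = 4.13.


Linearity error = (max deviation / full scale) * 100%.
Linearity = (4.13 / 533) * 100
Linearity = 0.775 %FS

0.775 %FS


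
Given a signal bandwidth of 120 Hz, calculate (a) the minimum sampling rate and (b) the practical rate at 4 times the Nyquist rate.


By Nyquist theorem, fs_min = 2 * fmax.
fs_min = 2 * 120 = 240 Hz
Practical rate = 4 * fs_min = 4 * 240 = 960 Hz

fs_min = 240 Hz, fs_practical = 960 Hz


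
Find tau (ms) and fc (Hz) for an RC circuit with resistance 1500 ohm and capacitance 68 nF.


Time constant: tau = R * C.
tau = 1500 * 6.80e-08 = 0.000102 s
tau = 0.102 ms
Cutoff frequency: fc = 1 / (2*pi*R*C).
fc = 1 / (2*pi*0.000102) = 1560.34 Hz

tau = 0.102 ms, fc = 1560.34 Hz


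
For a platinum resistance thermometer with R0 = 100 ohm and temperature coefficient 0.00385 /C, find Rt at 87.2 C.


The RTD equation: Rt = R0 * (1 + alpha * T).
Rt = 100 * (1 + 0.00385 * 87.2)
Rt = 100 * (1 + 0.33572)
Rt = 100 * 1.33572
Rt = 133.572 ohm

133.572 ohm


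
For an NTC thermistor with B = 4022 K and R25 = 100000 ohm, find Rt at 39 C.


NTC thermistor equation: Rt = R25 * exp(B * (1/T - 1/T25)).
T in Kelvin: 312.15 K, T25 = 298.15 K
1/T - 1/T25 = 1/312.15 - 1/298.15 = -0.00015043
B * (1/T - 1/T25) = 4022 * -0.00015043 = -0.605
Rt = 100000 * exp(-0.605) = 54606.2 ohm

54606.2 ohm


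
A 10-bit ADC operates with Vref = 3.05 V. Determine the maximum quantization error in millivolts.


The maximum quantization error is +/- LSB/2.
LSB = Vref / 2^n = 3.05 / 1024 = 0.00297852 V
Max error = LSB / 2 = 0.00297852 / 2 = 0.00148926 V
Max error = 1.4893 mV

1.4893 mV


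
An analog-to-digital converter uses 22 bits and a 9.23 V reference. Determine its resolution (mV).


The resolution (LSB) of an ADC is Vref / 2^n.
LSB = 9.23 / 2^22
LSB = 9.23 / 4194304
LSB = 2.2e-06 V = 0.0022006 mV

0.0022006 mV


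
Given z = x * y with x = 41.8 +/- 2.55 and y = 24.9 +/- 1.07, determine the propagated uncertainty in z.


For a product z = x*y, the relative uncertainty is:
uz/z = sqrt((ux/x)^2 + (uy/y)^2)
Relative uncertainties: ux/x = 2.55/41.8 = 0.061005
uy/y = 1.07/24.9 = 0.042972
z = 41.8 * 24.9 = 1040.8
uz = 1040.8 * sqrt(0.061005^2 + 0.042972^2) = 77.666

77.666


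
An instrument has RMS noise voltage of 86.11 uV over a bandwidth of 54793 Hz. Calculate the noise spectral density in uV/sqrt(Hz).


Noise spectral density = Vrms / sqrt(BW).
NSD = 86.11 / sqrt(54793)
NSD = 86.11 / 234.079
NSD = 0.3679 uV/sqrt(Hz)

0.3679 uV/sqrt(Hz)


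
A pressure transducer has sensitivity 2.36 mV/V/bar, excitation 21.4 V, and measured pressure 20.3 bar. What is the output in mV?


Output = sensitivity * Vex * P.
Vout = 2.36 * 21.4 * 20.3
Vout = 50.504 * 20.3
Vout = 1025.23 mV

1025.23 mV


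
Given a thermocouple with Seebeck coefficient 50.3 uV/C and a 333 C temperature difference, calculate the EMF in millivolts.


The thermocouple output V = sensitivity * dT.
V = 50.3 uV/C * 333 C
V = 16749.9 uV
V = 16.75 mV

16.75 mV


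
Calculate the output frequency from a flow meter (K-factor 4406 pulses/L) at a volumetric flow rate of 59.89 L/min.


Frequency = K * Q / 60 (converting L/min to L/s).
f = 4406 * 59.89 / 60
f = 263875.34 / 60
f = 4397.92 Hz

4397.92 Hz


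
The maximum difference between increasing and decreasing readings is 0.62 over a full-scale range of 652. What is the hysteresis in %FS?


Hysteresis = (max difference / full scale) * 100%.
H = (0.62 / 652) * 100
H = 0.095 %FS

0.095 %FS


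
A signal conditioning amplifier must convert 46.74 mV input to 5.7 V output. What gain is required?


Gain = Vout / Vin (converting to same units).
G = 5.7 V / 46.74 mV
G = 5700.0 mV / 46.74 mV
G = 121.95

121.95


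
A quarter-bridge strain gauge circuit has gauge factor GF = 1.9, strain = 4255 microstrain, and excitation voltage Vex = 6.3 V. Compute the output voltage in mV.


Quarter bridge output: Vout = (GF * epsilon * Vex) / 4.
Vout = (1.9 * 4255e-6 * 6.3) / 4
Vout = 0.05093235 / 4 V
Vout = 0.01273309 V = 12.7331 mV

12.7331 mV


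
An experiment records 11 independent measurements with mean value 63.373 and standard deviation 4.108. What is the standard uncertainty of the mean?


The standard uncertainty for Type A evaluation is u = s / sqrt(n).
u = 4.108 / sqrt(11)
u = 4.108 / 3.3166
u = 1.2386

1.2386


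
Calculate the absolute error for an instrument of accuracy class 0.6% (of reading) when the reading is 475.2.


Absolute error = (accuracy% / 100) * reading.
Error = (0.6 / 100) * 475.2
Error = 0.006 * 475.2
Error = 2.8512

2.8512


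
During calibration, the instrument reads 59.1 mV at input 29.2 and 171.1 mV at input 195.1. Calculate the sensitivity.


Sensitivity = (y2 - y1) / (x2 - x1).
S = (171.1 - 59.1) / (195.1 - 29.2)
S = 112.0 / 165.9
S = 0.6751 mV/unit

0.6751 mV/unit


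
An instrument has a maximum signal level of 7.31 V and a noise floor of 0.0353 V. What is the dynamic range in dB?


Dynamic range = 20 * log10(Vmax / Vnoise).
DR = 20 * log10(7.31 / 0.0353)
DR = 20 * log10(207.08)
DR = 46.32 dB

46.32 dB


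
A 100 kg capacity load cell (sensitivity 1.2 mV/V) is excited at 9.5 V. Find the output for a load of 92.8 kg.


Vout = rated_output * Vex * (load / capacity).
Vout = 1.2 * 9.5 * (92.8 / 100)
Vout = 1.2 * 9.5 * 0.928
Vout = 10.579 mV

10.579 mV


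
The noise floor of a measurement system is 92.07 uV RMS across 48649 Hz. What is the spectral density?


Noise spectral density = Vrms / sqrt(BW).
NSD = 92.07 / sqrt(48649)
NSD = 92.07 / 220.5652
NSD = 0.4174 uV/sqrt(Hz)

0.4174 uV/sqrt(Hz)


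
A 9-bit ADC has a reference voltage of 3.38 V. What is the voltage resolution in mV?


The resolution (LSB) of an ADC is Vref / 2^n.
LSB = 3.38 / 2^9
LSB = 3.38 / 512
LSB = 0.00660156 V = 6.6015625 mV

6.6015625 mV


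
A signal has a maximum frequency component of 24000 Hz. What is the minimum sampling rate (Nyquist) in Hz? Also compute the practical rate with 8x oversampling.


By Nyquist theorem, fs_min = 2 * fmax.
fs_min = 2 * 24000 = 48000 Hz
Practical rate = 8 * fs_min = 8 * 48000 = 384000 Hz

fs_min = 48000 Hz, fs_practical = 384000 Hz


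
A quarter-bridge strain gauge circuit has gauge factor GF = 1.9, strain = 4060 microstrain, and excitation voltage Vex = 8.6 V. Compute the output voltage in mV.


Quarter bridge output: Vout = (GF * epsilon * Vex) / 4.
Vout = (1.9 * 4060e-6 * 8.6) / 4
Vout = 0.0663404 / 4 V
Vout = 0.0165851 V = 16.5851 mV

16.5851 mV


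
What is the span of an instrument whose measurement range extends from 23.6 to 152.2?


Span = upper range - lower range.
Span = 152.2 - (23.6)
Span = 128.6

128.6


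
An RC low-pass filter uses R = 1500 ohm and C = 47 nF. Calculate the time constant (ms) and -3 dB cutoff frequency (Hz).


Time constant: tau = R * C.
tau = 1500 * 4.70e-08 = 7.05e-05 s
tau = 0.0705 ms
Cutoff frequency: fc = 1 / (2*pi*R*C).
fc = 1 / (2*pi*7.05e-05) = 2257.52 Hz

tau = 0.0705 ms, fc = 2257.52 Hz


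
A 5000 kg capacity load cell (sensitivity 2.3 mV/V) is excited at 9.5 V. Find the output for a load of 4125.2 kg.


Vout = rated_output * Vex * (load / capacity).
Vout = 2.3 * 9.5 * (4125.2 / 5000)
Vout = 2.3 * 9.5 * 0.82504
Vout = 18.027 mV

18.027 mV


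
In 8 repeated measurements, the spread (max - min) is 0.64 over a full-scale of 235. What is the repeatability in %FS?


Repeatability = (spread / full scale) * 100%.
R = (0.64 / 235) * 100
R = 0.272 %FS

0.272 %FS


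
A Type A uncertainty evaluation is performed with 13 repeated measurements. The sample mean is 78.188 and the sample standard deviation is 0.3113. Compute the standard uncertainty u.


The standard uncertainty for Type A evaluation is u = s / sqrt(n).
u = 0.3113 / sqrt(13)
u = 0.3113 / 3.6056
u = 0.0863

0.0863


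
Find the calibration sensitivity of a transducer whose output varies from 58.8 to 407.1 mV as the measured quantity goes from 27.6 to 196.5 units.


Sensitivity = (y2 - y1) / (x2 - x1).
S = (407.1 - 58.8) / (196.5 - 27.6)
S = 348.3 / 168.9
S = 2.0622 mV/unit

2.0622 mV/unit


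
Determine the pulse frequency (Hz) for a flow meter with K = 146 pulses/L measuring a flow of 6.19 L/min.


Frequency = K * Q / 60 (converting L/min to L/s).
f = 146 * 6.19 / 60
f = 903.74 / 60
f = 15.06 Hz

15.06 Hz


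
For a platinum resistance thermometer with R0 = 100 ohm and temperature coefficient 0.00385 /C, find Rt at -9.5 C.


The RTD equation: Rt = R0 * (1 + alpha * T).
Rt = 100 * (1 + 0.00385 * -9.5)
Rt = 100 * (1 + -0.036575)
Rt = 100 * 0.963425
Rt = 96.343 ohm

96.343 ohm


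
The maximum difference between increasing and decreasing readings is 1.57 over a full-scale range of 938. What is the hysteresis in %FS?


Hysteresis = (max difference / full scale) * 100%.
H = (1.57 / 938) * 100
H = 0.167 %FS

0.167 %FS


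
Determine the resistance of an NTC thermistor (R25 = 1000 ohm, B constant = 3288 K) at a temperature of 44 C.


NTC thermistor equation: Rt = R25 * exp(B * (1/T - 1/T25)).
T in Kelvin: 317.15 K, T25 = 298.15 K
1/T - 1/T25 = 1/317.15 - 1/298.15 = -0.00020093
B * (1/T - 1/T25) = 3288 * -0.00020093 = -0.6607
Rt = 1000 * exp(-0.6607) = 516.5 ohm

516.5 ohm


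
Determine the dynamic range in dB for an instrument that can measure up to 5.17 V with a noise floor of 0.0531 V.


Dynamic range = 20 * log10(Vmax / Vnoise).
DR = 20 * log10(5.17 / 0.0531)
DR = 20 * log10(97.36)
DR = 39.77 dB

39.77 dB


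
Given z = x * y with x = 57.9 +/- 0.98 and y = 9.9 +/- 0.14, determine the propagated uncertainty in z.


For a product z = x*y, the relative uncertainty is:
uz/z = sqrt((ux/x)^2 + (uy/y)^2)
Relative uncertainties: ux/x = 0.98/57.9 = 0.016926
uy/y = 0.14/9.9 = 0.014141
z = 57.9 * 9.9 = 573.2
uz = 573.2 * sqrt(0.016926^2 + 0.014141^2) = 12.643

12.643


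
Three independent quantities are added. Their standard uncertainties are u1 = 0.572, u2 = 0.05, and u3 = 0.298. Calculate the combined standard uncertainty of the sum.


For a sum of independent quantities, uc = sqrt(u1^2 + u2^2 + u3^2).
uc = sqrt(0.572^2 + 0.05^2 + 0.298^2)
uc = sqrt(0.327184 + 0.0025 + 0.088804)
uc = 0.6469

0.6469


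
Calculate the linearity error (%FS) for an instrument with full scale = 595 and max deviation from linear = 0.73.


Linearity error = (max deviation / full scale) * 100%.
Linearity = (0.73 / 595) * 100
Linearity = 0.123 %FS

0.123 %FS


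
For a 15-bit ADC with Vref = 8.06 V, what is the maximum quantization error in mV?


The maximum quantization error is +/- LSB/2.
LSB = Vref / 2^n = 8.06 / 32768 = 0.00024597 V
Max error = LSB / 2 = 0.00024597 / 2 = 0.00012299 V
Max error = 0.123 mV

0.123 mV


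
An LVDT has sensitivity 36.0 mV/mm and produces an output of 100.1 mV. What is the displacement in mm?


Displacement = Vout / sensitivity.
d = 100.1 / 36.0
d = 2.781 mm

2.781 mm


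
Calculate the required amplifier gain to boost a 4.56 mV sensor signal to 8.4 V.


Gain = Vout / Vin (converting to same units).
G = 8.4 V / 4.56 mV
G = 8400.0 mV / 4.56 mV
G = 1842.11

1842.11


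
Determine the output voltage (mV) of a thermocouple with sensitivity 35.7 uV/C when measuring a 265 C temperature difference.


The thermocouple output V = sensitivity * dT.
V = 35.7 uV/C * 265 C
V = 9460.5 uV
V = 9.46 mV

9.46 mV


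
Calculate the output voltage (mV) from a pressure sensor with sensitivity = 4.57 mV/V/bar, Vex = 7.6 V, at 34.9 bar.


Output = sensitivity * Vex * P.
Vout = 4.57 * 7.6 * 34.9
Vout = 34.732 * 34.9
Vout = 1212.15 mV

1212.15 mV


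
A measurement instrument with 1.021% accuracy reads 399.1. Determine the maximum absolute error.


Absolute error = (accuracy% / 100) * reading.
Error = (1.021 / 100) * 399.1
Error = 0.01021 * 399.1
Error = 4.0748

4.0748


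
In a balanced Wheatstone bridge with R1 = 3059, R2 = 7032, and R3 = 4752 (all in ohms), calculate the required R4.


At balance: R1*R4 = R2*R3, so R4 = R2*R3/R1.
R4 = 7032 * 4752 / 3059
R4 = 33416064 / 3059
R4 = 10923.85 ohm

10923.85 ohm


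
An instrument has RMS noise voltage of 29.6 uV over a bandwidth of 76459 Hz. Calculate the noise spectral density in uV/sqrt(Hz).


Noise spectral density = Vrms / sqrt(BW).
NSD = 29.6 / sqrt(76459)
NSD = 29.6 / 276.5122
NSD = 0.107 uV/sqrt(Hz)

0.107 uV/sqrt(Hz)


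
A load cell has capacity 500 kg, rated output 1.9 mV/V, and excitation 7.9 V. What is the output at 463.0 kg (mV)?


Vout = rated_output * Vex * (load / capacity).
Vout = 1.9 * 7.9 * (463.0 / 500)
Vout = 1.9 * 7.9 * 0.926
Vout = 13.899 mV

13.899 mV


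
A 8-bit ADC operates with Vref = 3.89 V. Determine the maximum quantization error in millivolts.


The maximum quantization error is +/- LSB/2.
LSB = Vref / 2^n = 3.89 / 256 = 0.01519531 V
Max error = LSB / 2 = 0.01519531 / 2 = 0.00759766 V
Max error = 7.5977 mV

7.5977 mV


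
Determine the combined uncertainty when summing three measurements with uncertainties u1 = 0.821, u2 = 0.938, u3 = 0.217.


For a sum of independent quantities, uc = sqrt(u1^2 + u2^2 + u3^2).
uc = sqrt(0.821^2 + 0.938^2 + 0.217^2)
uc = sqrt(0.674041 + 0.879844 + 0.047089)
uc = 1.2653

1.2653


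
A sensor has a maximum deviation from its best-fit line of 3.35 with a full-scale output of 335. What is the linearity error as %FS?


Linearity error = (max deviation / full scale) * 100%.
Linearity = (3.35 / 335) * 100
Linearity = 1.0 %FS

1.0 %FS


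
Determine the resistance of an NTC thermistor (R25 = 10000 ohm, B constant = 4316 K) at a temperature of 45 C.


NTC thermistor equation: Rt = R25 * exp(B * (1/T - 1/T25)).
T in Kelvin: 318.15 K, T25 = 298.15 K
1/T - 1/T25 = 1/318.15 - 1/298.15 = -0.00021084
B * (1/T - 1/T25) = 4316 * -0.00021084 = -0.91
Rt = 10000 * exp(-0.91) = 4025.2 ohm

4025.2 ohm


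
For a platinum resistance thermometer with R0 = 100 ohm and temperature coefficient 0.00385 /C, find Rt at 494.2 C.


The RTD equation: Rt = R0 * (1 + alpha * T).
Rt = 100 * (1 + 0.00385 * 494.2)
Rt = 100 * (1 + 1.90267)
Rt = 100 * 2.90267
Rt = 290.267 ohm

290.267 ohm


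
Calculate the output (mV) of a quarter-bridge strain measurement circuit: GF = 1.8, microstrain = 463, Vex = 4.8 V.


Quarter bridge output: Vout = (GF * epsilon * Vex) / 4.
Vout = (1.8 * 463e-6 * 4.8) / 4
Vout = 0.00400032 / 4 V
Vout = 0.00100008 V = 1.0001 mV

1.0001 mV


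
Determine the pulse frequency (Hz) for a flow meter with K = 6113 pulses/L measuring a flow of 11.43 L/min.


Frequency = K * Q / 60 (converting L/min to L/s).
f = 6113 * 11.43 / 60
f = 69871.59 / 60
f = 1164.53 Hz

1164.53 Hz


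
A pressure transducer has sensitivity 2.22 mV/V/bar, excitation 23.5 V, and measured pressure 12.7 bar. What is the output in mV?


Output = sensitivity * Vex * P.
Vout = 2.22 * 23.5 * 12.7
Vout = 52.17 * 12.7
Vout = 662.56 mV

662.56 mV


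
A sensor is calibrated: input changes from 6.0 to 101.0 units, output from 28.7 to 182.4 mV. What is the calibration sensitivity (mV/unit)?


Sensitivity = (y2 - y1) / (x2 - x1).
S = (182.4 - 28.7) / (101.0 - 6.0)
S = 153.7 / 95.0
S = 1.6179 mV/unit

1.6179 mV/unit


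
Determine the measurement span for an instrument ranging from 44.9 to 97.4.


Span = upper range - lower range.
Span = 97.4 - (44.9)
Span = 52.5

52.5


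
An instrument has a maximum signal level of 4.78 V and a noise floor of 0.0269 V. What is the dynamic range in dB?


Dynamic range = 20 * log10(Vmax / Vnoise).
DR = 20 * log10(4.78 / 0.0269)
DR = 20 * log10(177.7)
DR = 44.99 dB

44.99 dB


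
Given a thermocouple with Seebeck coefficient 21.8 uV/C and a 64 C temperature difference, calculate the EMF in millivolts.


The thermocouple output V = sensitivity * dT.
V = 21.8 uV/C * 64 C
V = 1395.2 uV
V = 1.395 mV

1.395 mV


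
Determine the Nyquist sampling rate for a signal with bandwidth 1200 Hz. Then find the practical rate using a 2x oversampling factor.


By Nyquist theorem, fs_min = 2 * fmax.
fs_min = 2 * 1200 = 2400 Hz
Practical rate = 2 * fs_min = 2 * 2400 = 4800 Hz

fs_min = 2400 Hz, fs_practical = 4800 Hz


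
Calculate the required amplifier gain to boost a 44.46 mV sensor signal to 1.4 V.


Gain = Vout / Vin (converting to same units).
G = 1.4 V / 44.46 mV
G = 1400.0 mV / 44.46 mV
G = 31.49

31.49


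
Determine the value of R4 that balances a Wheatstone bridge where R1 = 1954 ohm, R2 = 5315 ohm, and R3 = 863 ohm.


At balance: R1*R4 = R2*R3, so R4 = R2*R3/R1.
R4 = 5315 * 863 / 1954
R4 = 4586845 / 1954
R4 = 2347.41 ohm

2347.41 ohm


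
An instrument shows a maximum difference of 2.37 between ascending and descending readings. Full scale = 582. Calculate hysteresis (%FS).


Hysteresis = (max difference / full scale) * 100%.
H = (2.37 / 582) * 100
H = 0.407 %FS

0.407 %FS


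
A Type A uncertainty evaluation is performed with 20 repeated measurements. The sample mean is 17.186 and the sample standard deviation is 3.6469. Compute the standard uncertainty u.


The standard uncertainty for Type A evaluation is u = s / sqrt(n).
u = 3.6469 / sqrt(20)
u = 3.6469 / 4.4721
u = 0.8155

0.8155


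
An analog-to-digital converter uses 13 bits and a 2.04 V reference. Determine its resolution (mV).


The resolution (LSB) of an ADC is Vref / 2^n.
LSB = 2.04 / 2^13
LSB = 2.04 / 8192
LSB = 0.00024902 V = 0.24902344 mV

0.24902344 mV


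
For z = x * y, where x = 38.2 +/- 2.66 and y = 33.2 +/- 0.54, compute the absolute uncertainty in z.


For a product z = x*y, the relative uncertainty is:
uz/z = sqrt((ux/x)^2 + (uy/y)^2)
Relative uncertainties: ux/x = 2.66/38.2 = 0.069634
uy/y = 0.54/33.2 = 0.016265
z = 38.2 * 33.2 = 1268.2
uz = 1268.2 * sqrt(0.069634^2 + 0.016265^2) = 90.689

90.689


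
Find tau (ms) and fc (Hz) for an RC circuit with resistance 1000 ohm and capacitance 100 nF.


Time constant: tau = R * C.
tau = 1000 * 1.00e-07 = 0.0001 s
tau = 0.1 ms
Cutoff frequency: fc = 1 / (2*pi*R*C).
fc = 1 / (2*pi*0.0001) = 1591.55 Hz

tau = 0.1 ms, fc = 1591.55 Hz


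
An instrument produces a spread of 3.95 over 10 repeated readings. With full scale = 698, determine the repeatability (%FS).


Repeatability = (spread / full scale) * 100%.
R = (3.95 / 698) * 100
R = 0.566 %FS

0.566 %FS


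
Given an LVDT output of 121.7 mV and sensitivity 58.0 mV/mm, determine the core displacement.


Displacement = Vout / sensitivity.
d = 121.7 / 58.0
d = 2.098 mm

2.098 mm


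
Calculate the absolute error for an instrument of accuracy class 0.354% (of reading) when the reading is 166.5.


Absolute error = (accuracy% / 100) * reading.
Error = (0.354 / 100) * 166.5
Error = 0.00354 * 166.5
Error = 0.5894

0.5894


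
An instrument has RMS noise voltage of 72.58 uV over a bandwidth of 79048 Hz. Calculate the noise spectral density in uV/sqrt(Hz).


Noise spectral density = Vrms / sqrt(BW).
NSD = 72.58 / sqrt(79048)
NSD = 72.58 / 281.1548
NSD = 0.2581 uV/sqrt(Hz)

0.2581 uV/sqrt(Hz)


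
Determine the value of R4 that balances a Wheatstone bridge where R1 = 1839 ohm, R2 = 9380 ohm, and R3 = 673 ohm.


At balance: R1*R4 = R2*R3, so R4 = R2*R3/R1.
R4 = 9380 * 673 / 1839
R4 = 6312740 / 1839
R4 = 3432.7 ohm

3432.7 ohm


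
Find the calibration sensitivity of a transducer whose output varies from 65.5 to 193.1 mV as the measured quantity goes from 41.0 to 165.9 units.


Sensitivity = (y2 - y1) / (x2 - x1).
S = (193.1 - 65.5) / (165.9 - 41.0)
S = 127.6 / 124.9
S = 1.0216 mV/unit

1.0216 mV/unit


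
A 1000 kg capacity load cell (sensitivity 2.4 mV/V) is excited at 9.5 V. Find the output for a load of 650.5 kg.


Vout = rated_output * Vex * (load / capacity).
Vout = 2.4 * 9.5 * (650.5 / 1000)
Vout = 2.4 * 9.5 * 0.6505
Vout = 14.831 mV

14.831 mV


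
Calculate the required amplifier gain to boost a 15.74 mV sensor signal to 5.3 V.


Gain = Vout / Vin (converting to same units).
G = 5.3 V / 15.74 mV
G = 5300.0 mV / 15.74 mV
G = 336.72

336.72


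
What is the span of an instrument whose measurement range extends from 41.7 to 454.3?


Span = upper range - lower range.
Span = 454.3 - (41.7)
Span = 412.6

412.6


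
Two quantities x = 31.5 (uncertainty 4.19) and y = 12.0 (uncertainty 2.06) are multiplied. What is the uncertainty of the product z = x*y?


For a product z = x*y, the relative uncertainty is:
uz/z = sqrt((ux/x)^2 + (uy/y)^2)
Relative uncertainties: ux/x = 4.19/31.5 = 0.133016
uy/y = 2.06/12.0 = 0.171667
z = 31.5 * 12.0 = 378.0
uz = 378.0 * sqrt(0.133016^2 + 0.171667^2) = 82.09

82.09


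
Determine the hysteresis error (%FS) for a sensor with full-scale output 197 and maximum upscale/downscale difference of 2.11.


Hysteresis = (max difference / full scale) * 100%.
H = (2.11 / 197) * 100
H = 1.071 %FS

1.071 %FS


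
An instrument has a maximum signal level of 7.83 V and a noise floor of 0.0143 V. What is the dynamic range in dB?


Dynamic range = 20 * log10(Vmax / Vnoise).
DR = 20 * log10(7.83 / 0.0143)
DR = 20 * log10(547.55)
DR = 54.77 dB

54.77 dB


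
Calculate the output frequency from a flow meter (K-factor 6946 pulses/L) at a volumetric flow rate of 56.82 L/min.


Frequency = K * Q / 60 (converting L/min to L/s).
f = 6946 * 56.82 / 60
f = 394671.72 / 60
f = 6577.86 Hz

6577.86 Hz


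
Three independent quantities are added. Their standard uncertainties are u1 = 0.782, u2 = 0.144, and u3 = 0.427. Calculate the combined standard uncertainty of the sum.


For a sum of independent quantities, uc = sqrt(u1^2 + u2^2 + u3^2).
uc = sqrt(0.782^2 + 0.144^2 + 0.427^2)
uc = sqrt(0.611524 + 0.020736 + 0.182329)
uc = 0.9025

0.9025


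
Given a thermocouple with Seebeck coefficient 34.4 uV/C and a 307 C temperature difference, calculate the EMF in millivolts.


The thermocouple output V = sensitivity * dT.
V = 34.4 uV/C * 307 C
V = 10560.8 uV
V = 10.561 mV

10.561 mV


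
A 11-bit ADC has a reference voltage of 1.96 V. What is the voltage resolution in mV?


The resolution (LSB) of an ADC is Vref / 2^n.
LSB = 1.96 / 2^11
LSB = 1.96 / 2048
LSB = 0.00095703 V = 0.95703125 mV

0.95703125 mV


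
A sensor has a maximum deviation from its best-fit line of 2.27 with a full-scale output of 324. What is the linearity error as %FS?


Linearity error = (max deviation / full scale) * 100%.
Linearity = (2.27 / 324) * 100
Linearity = 0.701 %FS

0.701 %FS


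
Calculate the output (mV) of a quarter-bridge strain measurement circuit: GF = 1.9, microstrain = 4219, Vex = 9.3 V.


Quarter bridge output: Vout = (GF * epsilon * Vex) / 4.
Vout = (1.9 * 4219e-6 * 9.3) / 4
Vout = 0.07454973 / 4 V
Vout = 0.01863743 V = 18.6374 mV

18.6374 mV


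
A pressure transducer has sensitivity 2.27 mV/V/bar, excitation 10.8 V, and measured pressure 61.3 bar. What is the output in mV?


Output = sensitivity * Vex * P.
Vout = 2.27 * 10.8 * 61.3
Vout = 24.516 * 61.3
Vout = 1502.83 mV

1502.83 mV


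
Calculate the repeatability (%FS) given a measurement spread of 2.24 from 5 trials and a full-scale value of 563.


Repeatability = (spread / full scale) * 100%.
R = (2.24 / 563) * 100
R = 0.398 %FS

0.398 %FS


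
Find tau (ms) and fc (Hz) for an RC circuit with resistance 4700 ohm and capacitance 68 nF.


Time constant: tau = R * C.
tau = 4700 * 6.80e-08 = 0.0003196 s
tau = 0.3196 ms
Cutoff frequency: fc = 1 / (2*pi*R*C).
fc = 1 / (2*pi*0.0003196) = 497.98 Hz

tau = 0.3196 ms, fc = 497.98 Hz


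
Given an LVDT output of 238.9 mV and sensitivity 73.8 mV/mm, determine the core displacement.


Displacement = Vout / sensitivity.
d = 238.9 / 73.8
d = 3.237 mm

3.237 mm


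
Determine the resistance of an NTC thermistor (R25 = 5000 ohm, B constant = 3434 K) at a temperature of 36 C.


NTC thermistor equation: Rt = R25 * exp(B * (1/T - 1/T25)).
T in Kelvin: 309.15 K, T25 = 298.15 K
1/T - 1/T25 = 1/309.15 - 1/298.15 = -0.00011934
B * (1/T - 1/T25) = 3434 * -0.00011934 = -0.4098
Rt = 5000 * exp(-0.4098) = 3318.9 ohm

3318.9 ohm


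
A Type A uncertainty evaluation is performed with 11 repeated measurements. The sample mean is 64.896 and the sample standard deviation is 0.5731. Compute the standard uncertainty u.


The standard uncertainty for Type A evaluation is u = s / sqrt(n).
u = 0.5731 / sqrt(11)
u = 0.5731 / 3.3166
u = 0.1728

0.1728


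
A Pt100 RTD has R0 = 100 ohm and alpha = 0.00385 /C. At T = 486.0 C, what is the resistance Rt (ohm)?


The RTD equation: Rt = R0 * (1 + alpha * T).
Rt = 100 * (1 + 0.00385 * 486.0)
Rt = 100 * (1 + 1.8711)
Rt = 100 * 2.8711
Rt = 287.11 ohm

287.11 ohm


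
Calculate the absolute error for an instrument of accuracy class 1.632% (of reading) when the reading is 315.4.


Absolute error = (accuracy% / 100) * reading.
Error = (1.632 / 100) * 315.4
Error = 0.01632 * 315.4
Error = 5.1473

5.1473


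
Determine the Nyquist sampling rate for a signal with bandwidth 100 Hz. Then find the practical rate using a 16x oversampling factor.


By Nyquist theorem, fs_min = 2 * fmax.
fs_min = 2 * 100 = 200 Hz
Practical rate = 16 * fs_min = 16 * 200 = 3200 Hz

fs_min = 200 Hz, fs_practical = 3200 Hz


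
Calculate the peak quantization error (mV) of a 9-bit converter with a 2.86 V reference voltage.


The maximum quantization error is +/- LSB/2.
LSB = Vref / 2^n = 2.86 / 512 = 0.00558594 V
Max error = LSB / 2 = 0.00558594 / 2 = 0.00279297 V
Max error = 2.793 mV

2.793 mV


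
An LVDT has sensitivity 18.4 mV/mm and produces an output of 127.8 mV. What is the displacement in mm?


Displacement = Vout / sensitivity.
d = 127.8 / 18.4
d = 6.946 mm

6.946 mm


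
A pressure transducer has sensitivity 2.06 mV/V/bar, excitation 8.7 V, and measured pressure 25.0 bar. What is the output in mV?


Output = sensitivity * Vex * P.
Vout = 2.06 * 8.7 * 25.0
Vout = 17.922 * 25.0
Vout = 448.05 mV

448.05 mV


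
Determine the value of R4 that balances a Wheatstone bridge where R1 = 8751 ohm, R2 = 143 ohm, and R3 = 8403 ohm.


At balance: R1*R4 = R2*R3, so R4 = R2*R3/R1.
R4 = 143 * 8403 / 8751
R4 = 1201629 / 8751
R4 = 137.31 ohm

137.31 ohm


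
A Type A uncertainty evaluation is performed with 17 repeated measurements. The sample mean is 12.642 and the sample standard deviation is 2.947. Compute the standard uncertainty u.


The standard uncertainty for Type A evaluation is u = s / sqrt(n).
u = 2.947 / sqrt(17)
u = 2.947 / 4.1231
u = 0.7148

0.7148


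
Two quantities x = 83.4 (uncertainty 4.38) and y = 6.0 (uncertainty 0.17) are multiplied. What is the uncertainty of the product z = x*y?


For a product z = x*y, the relative uncertainty is:
uz/z = sqrt((ux/x)^2 + (uy/y)^2)
Relative uncertainties: ux/x = 4.38/83.4 = 0.052518
uy/y = 0.17/6.0 = 0.028333
z = 83.4 * 6.0 = 500.4
uz = 500.4 * sqrt(0.052518^2 + 0.028333^2) = 29.861

29.861
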